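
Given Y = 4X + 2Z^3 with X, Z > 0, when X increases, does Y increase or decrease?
Y increases

Taking the partial derivative:
∂Y/∂X = 4

∂Y/∂X = 4 > 0 (assuming positive values)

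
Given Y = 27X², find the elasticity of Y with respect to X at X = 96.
Elasticity = 2

Elasticity = (dY/dX) · (X/Y)

dY/dX = 54·X
At X = 96: dY/dX = 5184, Y = 248832

Elasticity = 5184 · (96 / 248832) = 2

Interpretation: for a small percentage change in X, the percentage change in Y is approximately 2.00 times as large.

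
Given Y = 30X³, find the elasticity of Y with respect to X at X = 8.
Elasticity = 3

Elasticity = (dY/dX) · (X/Y)

dY/dX = 90·X²
At X = 8: dY/dX = 5760, Y = 15360

Elasticity = 5760 · (8 / 15360) = 3

Interpretation: for a small percentage change in X, the percentage change in Y is approximately 3.00 times as large.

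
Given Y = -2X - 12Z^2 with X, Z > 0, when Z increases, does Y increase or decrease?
Y decreases

Taking the partial derivative:
∂Y/∂Z = -24Z

∂Y/∂Z = -24Z < 0 (assuming positive values)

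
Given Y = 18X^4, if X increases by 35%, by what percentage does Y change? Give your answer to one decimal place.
232.2%

For Y = 18X^4:
If X → X(1 + 0.35)
Then Y → Y · (1 + 0.35)^4
     ≈ Y · 3.3215

Percentage change = ((1 + 0.35)^4 − 1) × 100% ≈ 232.2%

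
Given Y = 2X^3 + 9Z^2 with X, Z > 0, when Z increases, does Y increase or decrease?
Y increases

Taking the partial derivative:
∂Y/∂Z = 18Z

∂Y/∂Z = 18Z > 0 (assuming positive values)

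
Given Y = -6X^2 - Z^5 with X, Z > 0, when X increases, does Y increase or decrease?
Y decreases

Taking the partial derivative:
∂Y/∂X = -12X

∂Y/∂X = -12X < 0 (assuming positive values)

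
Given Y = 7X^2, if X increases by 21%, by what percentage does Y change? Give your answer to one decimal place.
46.4%

For Y = 7X^2:
If X → X(1 + 0.21)
Then Y → Y · (1 + 0.21)^2
     = Y · 1.4641

Percentage change = ((1 + 0.21)^2 − 1) × 100% ≈ 46.4%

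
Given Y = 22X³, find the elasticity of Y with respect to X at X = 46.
Elasticity = 3

Elasticity = (dY/dX) · (X/Y)

dY/dX = 66·X²
At X = 46: dY/dX = 139656, Y = 2141392

Elasticity = 139656 · (46 / 2141392) = 3

Interpretation: for a small percentage change in X, the percentage change in Y is approximately 3.00 times as large.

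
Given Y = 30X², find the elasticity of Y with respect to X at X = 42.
Elasticity = 2

Elasticity = (dY/dX) · (X/Y)

dY/dX = 60·X
At X = 42: dY/dX = 2520, Y = 52920

Elasticity = 2520 · (42 / 52920) = 2

Interpretation: for a small percentage change in X, the percentage change in Y is approximately 2.00 times as large.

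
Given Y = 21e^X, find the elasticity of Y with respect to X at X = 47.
Elasticity = 47

Elasticity = (dY/dX) · (X/Y)

dY/dX = 21·e^X
At X = 47: dY/dX = 21·e^47, Y = 21·e^47

Elasticity = (21·e^47) · (47 / (21·e^47)) = 47

Interpretation: for a small percentage change in X, the percentage change in Y is approximately 47.00 times as large.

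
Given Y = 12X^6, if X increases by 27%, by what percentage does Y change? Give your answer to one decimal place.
319.6%

For Y = 12X^6:
If X → X(1 + 0.27)
Then Y → Y · (1 + 0.27)^6
     ≈ Y · 4.1959

Percentage change = ((1 + 0.27)^6 − 1) × 100% ≈ 319.6%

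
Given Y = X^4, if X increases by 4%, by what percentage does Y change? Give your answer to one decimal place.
17.0%

For Y = X^4:
If X → X(1 + 0.04)
Then Y → Y · (1 + 0.04)^4
     ≈ Y · 1.1699

Percentage change = ((1 + 0.04)^4 − 1) × 100% ≈ 17.0%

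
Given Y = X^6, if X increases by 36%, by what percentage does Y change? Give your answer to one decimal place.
532.8%

For Y = X^6:
If X → X(1 + 0.36)
Then Y → Y · (1 + 0.36)^6
     ≈ Y · 6.3275

Percentage change = ((1 + 0.36)^6 − 1) × 100% ≈ 532.8%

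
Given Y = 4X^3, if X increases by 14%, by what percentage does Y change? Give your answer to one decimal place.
48.2%

For Y = 4X^3:
If X → X(1 + 0.14)
Then Y → Y · (1 + 0.14)^3
     ≈ Y · 1.4815

Percentage change = ((1 + 0.14)^3 − 1) × 100% ≈ 48.2%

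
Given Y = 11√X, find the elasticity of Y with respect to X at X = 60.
Elasticity = 1/2

Elasticity = (dY/dX) · (X/Y)

dY/dX = 11/(2·√X)
At X = 60: dY/dX = 11·√15/60, Y = 22·√15

Elasticity = (11·√15/60) · (60 / (22·√15)) = 1/2

Interpretation: for a small percentage change in X, the percentage change in Y is approximately 0.50 times as large.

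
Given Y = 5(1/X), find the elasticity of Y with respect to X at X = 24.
Elasticity = -1

Elasticity = (dY/dX) · (X/Y)

dY/dX = -5/X²
At X = 24: dY/dX = -5/576, Y = 5/24

Elasticity = (-5/576) · (24 / (5/24)) = -1

Interpretation: for a small percentage change in X, the percentage change in Y is approximately -1.00 times as large.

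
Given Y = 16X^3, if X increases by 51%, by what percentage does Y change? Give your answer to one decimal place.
244.3%

For Y = 16X^3:
If X → X(1 + 0.51)
Then Y → Y · (1 + 0.51)^3
     ≈ Y · 3.4430

Percentage change = ((1 + 0.51)^3 − 1) × 100% ≈ 244.3%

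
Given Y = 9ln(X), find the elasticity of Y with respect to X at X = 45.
Elasticity = 1/ln(45) ≈ 0.2627

Elasticity = (dY/dX) · (X/Y)

dY/dX = 9/X
At X = 45: dY/dX = 1/5, Y = 9·ln(45)

Elasticity = (1/5) · (45 / (9·ln(45))) = 1/ln(45) ≈ 0.2627

Interpretation: for a small percentage change in X, the percentage change in Y is approximately 0.26 times as large.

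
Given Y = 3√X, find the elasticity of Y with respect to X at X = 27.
Elasticity = 1/2

Elasticity = (dY/dX) · (X/Y)

dY/dX = 3/(2·√X)
At X = 27: dY/dX = √3/6, Y = 9·√3

Elasticity = (√3/6) · (27 / (9·√3)) = 1/2

Interpretation: for a small percentage change in X, the percentage change in Y is approximately 0.50 times as large.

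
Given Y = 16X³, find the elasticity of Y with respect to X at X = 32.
Elasticity = 3

Elasticity = (dY/dX) · (X/Y)

dY/dX = 48·X²
At X = 32: dY/dX = 49152, Y = 524288

Elasticity = 49152 · (32 / 524288) = 3

Interpretation: for a small percentage change in X, the percentage change in Y is approximately 3.00 times as large.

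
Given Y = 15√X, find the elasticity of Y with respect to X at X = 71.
Elasticity = 1/2

Elasticity = (dY/dX) · (X/Y)

dY/dX = 15/(2·√X)
At X = 71: dY/dX = 15·√71/142, Y = 15·√71

Elasticity = (15·√71/142) · (71 / (15·√71)) = 1/2

Interpretation: for a small percentage change in X, the percentage change in Y is approximately 0.50 times as large.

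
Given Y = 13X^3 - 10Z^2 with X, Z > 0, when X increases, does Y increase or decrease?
Y increases

Taking the partial derivative:
∂Y/∂X = 39X^2

∂Y/∂X = 39X^2 > 0 (assuming positive values)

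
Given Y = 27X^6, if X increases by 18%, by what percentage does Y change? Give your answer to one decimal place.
170.0%

For Y = 27X^6:
If X → X(1 + 0.18)
Then Y → Y · (1 + 0.18)^6
     ≈ Y · 2.6996

Percentage change = ((1 + 0.18)^6 − 1) × 100% ≈ 170.0%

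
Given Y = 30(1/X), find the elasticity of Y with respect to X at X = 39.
Elasticity = -1

Elasticity = (dY/dX) · (X/Y)

dY/dX = -30/X²
At X = 39: dY/dX = -10/507, Y = 10/13

Elasticity = (-10/507) · (39 / (10/13)) = -1

Interpretation: for a small percentage change in X, the percentage change in Y is approximately -1.00 times as large.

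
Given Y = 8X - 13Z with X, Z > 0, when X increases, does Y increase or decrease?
Y increases

Taking the partial derivative:
∂Y/∂X = 8

∂Y/∂X = 8 > 0 (assuming positive values)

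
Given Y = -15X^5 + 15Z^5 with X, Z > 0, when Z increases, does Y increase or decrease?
Y increases

Taking the partial derivative:
∂Y/∂Z = 75Z^4

∂Y/∂Z = 75Z^4 > 0 (assuming positive values)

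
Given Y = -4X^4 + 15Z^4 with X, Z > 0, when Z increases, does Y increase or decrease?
Y increases

Taking the partial derivative:
∂Y/∂Z = 60Z^3

∂Y/∂Z = 60Z^3 > 0 (assuming positive values)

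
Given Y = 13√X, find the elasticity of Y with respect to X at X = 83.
Elasticity = 1/2

Elasticity = (dY/dX) · (X/Y)

dY/dX = 13/(2·√X)
At X = 83: dY/dX = 13·√83/166, Y = 13·√83

Elasticity = (13·√83/166) · (83 / (13·√83)) = 1/2

Interpretation: for a small percentage change in X, the percentage change in Y is approximately 0.50 times as large.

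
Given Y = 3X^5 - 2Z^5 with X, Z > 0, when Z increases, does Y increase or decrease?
Y decreases

Taking the partial derivative:
∂Y/∂Z = -10Z^4

∂Y/∂Z = -10Z^4 < 0 (assuming positive values)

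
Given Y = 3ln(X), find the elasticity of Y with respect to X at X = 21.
Elasticity = 1/ln(21) ≈ 0.3285

Elasticity = (dY/dX) · (X/Y)

dY/dX = 3/X
At X = 21: dY/dX = 1/7, Y = 3·ln(21)

Elasticity = (1/7) · (21 / (3·ln(21))) = 1/ln(21) ≈ 0.3285

Interpretation: for a small percentage change in X, the percentage change in Y is approximately 0.33 times as large.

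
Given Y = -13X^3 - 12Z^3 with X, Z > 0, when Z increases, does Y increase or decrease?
Y decreases

Taking the partial derivative:
∂Y/∂Z = -36Z^2

∂Y/∂Z = -36Z^2 < 0 (assuming positive values)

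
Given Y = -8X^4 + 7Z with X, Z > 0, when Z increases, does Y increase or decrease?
Y increases

Taking the partial derivative:
∂Y/∂Z = 7

∂Y/∂Z = 7 > 0 (assuming positive values)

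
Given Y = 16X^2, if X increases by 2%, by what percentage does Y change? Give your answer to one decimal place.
4.0%

For Y = 16X^2:
If X → X(1 + 0.02)
Then Y → Y · (1 + 0.02)^2
     = Y · 1.0404

Percentage change = ((1 + 0.02)^2 − 1) × 100% ≈ 4.0%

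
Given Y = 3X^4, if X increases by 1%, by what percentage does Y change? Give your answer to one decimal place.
4.1%

For Y = 3X^4:
If X → X(1 + 0.01)
Then Y → Y · (1 + 0.01)^4
     ≈ Y · 1.0406

Percentage change = ((1 + 0.01)^4 − 1) × 100% ≈ 4.1%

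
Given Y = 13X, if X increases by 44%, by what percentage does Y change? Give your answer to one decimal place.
44.0%

For Y = 13X:
If X → X(1 + 0.44)
Then Y → Y · (1 + 0.44)^1
     = Y · 1.4400

Percentage change = ((1 + 0.44)^1 − 1) × 100% = 44.0%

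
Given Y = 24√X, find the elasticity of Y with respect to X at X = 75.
Elasticity = 1/2

Elasticity = (dY/dX) · (X/Y)

dY/dX = 12/√X
At X = 75: dY/dX = 4·√3/5, Y = 120·√3

Elasticity = (4·√3/5) · (75 / (120·√3)) = 1/2

Interpretation: for a small percentage change in X, the percentage change in Y is approximately 0.50 times as large.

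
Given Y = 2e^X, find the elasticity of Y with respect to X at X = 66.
Elasticity = 66

Elasticity = (dY/dX) · (X/Y)

dY/dX = 2·e^X
At X = 66: dY/dX = 2·e^66, Y = 2·e^66

Elasticity = (2·e^66) · (66 / (2·e^66)) = 66

Interpretation: for a small percentage change in X, the percentage change in Y is approximately 66.00 times as large.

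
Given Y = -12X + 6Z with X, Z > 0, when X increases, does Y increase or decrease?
Y decreases

Taking the partial derivative:
∂Y/∂X = -12

∂Y/∂X = -12 < 0 (assuming positive values)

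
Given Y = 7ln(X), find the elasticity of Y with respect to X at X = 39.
Elasticity = 1/ln(39) ≈ 0.2730

Elasticity = (dY/dX) · (X/Y)

dY/dX = 7/X
At X = 39: dY/dX = 7/39, Y = 7·ln(39)

Elasticity = (7/39) · (39 / (7·ln(39))) = 1/ln(39) ≈ 0.2730

Interpretation: for a small percentage change in X, the percentage change in Y is approximately 0.27 times as large.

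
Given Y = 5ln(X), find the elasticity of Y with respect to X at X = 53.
Elasticity = 1/ln(53) ≈ 0.2519

Elasticity = (dY/dX) · (X/Y)

dY/dX = 5/X
At X = 53: dY/dX = 5/53, Y = 5·ln(53)

Elasticity = (5/53) · (53 / (5·ln(53))) = 1/ln(53) ≈ 0.2519

Interpretation: for a small percentage change in X, the percentage change in Y is approximately 0.25 times as large.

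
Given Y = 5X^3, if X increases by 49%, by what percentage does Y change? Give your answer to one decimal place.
230.8%

For Y = 5X^3:
If X → X(1 + 0.49)
Then Y → Y · (1 + 0.49)^3
     ≈ Y · 3.3079

Percentage change = ((1 + 0.49)^3 − 1) × 100% ≈ 230.8%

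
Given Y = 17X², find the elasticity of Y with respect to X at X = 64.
Elasticity = 2

Elasticity = (dY/dX) · (X/Y)

dY/dX = 34·X
At X = 64: dY/dX = 2176, Y = 69632

Elasticity = 2176 · (64 / 69632) = 2

Interpretation: for a small percentage change in X, the percentage change in Y is approximately 2.00 times as large.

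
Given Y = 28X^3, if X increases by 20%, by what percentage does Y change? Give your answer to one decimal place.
72.8%

For Y = 28X^3:
If X → X(1 + 0.2)
Then Y → Y · (1 + 0.2)^3
     = Y · 1.7280

Percentage change = ((1 + 0.2)^3 − 1) × 100% = 72.8%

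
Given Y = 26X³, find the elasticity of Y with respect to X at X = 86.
Elasticity = 3

Elasticity = (dY/dX) · (X/Y)

dY/dX = 78·X²
At X = 86: dY/dX = 576888, Y = 16537456

Elasticity = 576888 · (86 / 16537456) = 3

Interpretation: for a small percentage change in X, the percentage change in Y is approximately 3.00 times as large.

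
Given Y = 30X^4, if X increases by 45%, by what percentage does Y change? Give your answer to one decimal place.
342.1%

For Y = 30X^4:
If X → X(1 + 0.45)
Then Y → Y · (1 + 0.45)^4
     ≈ Y · 4.4205

Percentage change = ((1 + 0.45)^4 − 1) × 100% ≈ 342.1%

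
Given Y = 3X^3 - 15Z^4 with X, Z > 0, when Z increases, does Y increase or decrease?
Y decreases

Taking the partial derivative:
∂Y/∂Z = -60Z^3

∂Y/∂Z = -60Z^3 < 0 (assuming positive values)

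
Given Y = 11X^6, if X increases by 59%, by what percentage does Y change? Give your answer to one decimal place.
1515.8%

For Y = 11X^6:
If X → X(1 + 0.59)
Then Y → Y · (1 + 0.59)^6
     ≈ Y · 16.1578

Percentage change = ((1 + 0.59)^6 − 1) × 100% ≈ 1515.8%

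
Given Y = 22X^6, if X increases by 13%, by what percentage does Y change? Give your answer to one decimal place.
108.2%

For Y = 22X^6:
If X → X(1 + 0.13)
Then Y → Y · (1 + 0.13)^6
     ≈ Y · 2.0820

Percentage change = ((1 + 0.13)^6 − 1) × 100% ≈ 108.2%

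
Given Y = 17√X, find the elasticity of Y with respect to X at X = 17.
Elasticity = 1/2

Elasticity = (dY/dX) · (X/Y)

dY/dX = 17/(2·√X)
At X = 17: dY/dX = √17/2, Y = 17·√17

Elasticity = (√17/2) · (17 / (17·√17)) = 1/2

Interpretation: for a small percentage change in X, the percentage change in Y is approximately 0.50 times as large.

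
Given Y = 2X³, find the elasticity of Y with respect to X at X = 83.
Elasticity = 3

Elasticity = (dY/dX) · (X/Y)

dY/dX = 6·X²
At X = 83: dY/dX = 41334, Y = 1143574

Elasticity = 41334 · (83 / 1143574) = 3

Interpretation: for a small percentage change in X, the percentage change in Y is approximately 3.00 times as large.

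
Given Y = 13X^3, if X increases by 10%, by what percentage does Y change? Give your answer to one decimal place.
33.1%

For Y = 13X^3:
If X → X(1 + 0.1)
Then Y → Y · (1 + 0.1)^3
     = Y · 1.3310

Percentage change = ((1 + 0.1)^3 − 1) × 100% = 33.1%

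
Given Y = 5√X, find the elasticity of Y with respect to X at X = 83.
Elasticity = 1/2

Elasticity = (dY/dX) · (X/Y)

dY/dX = 5/(2·√X)
At X = 83: dY/dX = 5·√83/166, Y = 5·√83

Elasticity = (5·√83/166) · (83 / (5·√83)) = 1/2

Interpretation: for a small percentage change in X, the percentage change in Y is approximately 0.50 times as large.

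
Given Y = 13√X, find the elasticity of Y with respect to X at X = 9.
Elasticity = 1/2

Elasticity = (dY/dX) · (X/Y)

dY/dX = 13/(2·√X)
At X = 9: dY/dX = 13/6, Y = 39

Elasticity = (13/6) · (9 / 39) = 1/2

Interpretation: for a small percentage change in X, the percentage change in Y is approximately 0.50 times as large.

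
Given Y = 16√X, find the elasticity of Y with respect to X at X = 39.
Elasticity = 1/2

Elasticity = (dY/dX) · (X/Y)

dY/dX = 8/√X
At X = 39: dY/dX = 8·√39/39, Y = 16·√39

Elasticity = (8·√39/39) · (39 / (16·√39)) = 1/2

Interpretation: for a small percentage change in X, the percentage change in Y is approximately 0.50 times as large.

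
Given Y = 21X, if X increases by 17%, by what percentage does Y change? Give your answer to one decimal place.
17.0%

For Y = 21X:
If X → X(1 + 0.17)
Then Y → Y · (1 + 0.17)^1
     = Y · 1.1700

Percentage change = ((1 + 0.17)^1 − 1) × 100% = 17.0%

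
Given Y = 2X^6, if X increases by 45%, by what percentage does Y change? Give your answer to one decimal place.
829.4%

For Y = 2X^6:
If X → X(1 + 0.45)
Then Y → Y · (1 + 0.45)^6
     ≈ Y · 9.2941

Percentage change = ((1 + 0.45)^6 − 1) × 100% ≈ 829.4%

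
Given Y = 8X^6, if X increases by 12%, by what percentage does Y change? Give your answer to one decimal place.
97.4%

For Y = 8X^6:
If X → X(1 + 0.12)
Then Y → Y · (1 + 0.12)^6
     ≈ Y · 1.9738

Percentage change = ((1 + 0.12)^6 − 1) × 100% ≈ 97.4%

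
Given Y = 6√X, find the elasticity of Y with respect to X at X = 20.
Elasticity = 1/2

Elasticity = (dY/dX) · (X/Y)

dY/dX = 3/√X
At X = 20: dY/dX = 3·√5/10, Y = 12·√5

Elasticity = (3·√5/10) · (20 / (12·√5)) = 1/2

Interpretation: for a small percentage change in X, the percentage change in Y is approximately 0.50 times as large.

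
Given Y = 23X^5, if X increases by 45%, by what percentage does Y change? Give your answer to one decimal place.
541.0%

For Y = 23X^5:
If X → X(1 + 0.45)
Then Y → Y · (1 + 0.45)^5
     ≈ Y · 6.4097

Percentage change = ((1 + 0.45)^5 − 1) × 100% ≈ 541.0%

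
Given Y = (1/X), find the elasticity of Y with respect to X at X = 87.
Elasticity = -1

Elasticity = (dY/dX) · (X/Y)

dY/dX = -1/X²
At X = 87: dY/dX = -1/7569, Y = 1/87

Elasticity = (-1/7569) · (87 / (1/87)) = -1

Interpretation: for a small percentage change in X, the percentage change in Y is approximately -1.00 times as large.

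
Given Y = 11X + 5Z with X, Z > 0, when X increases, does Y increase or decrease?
Y increases

Taking the partial derivative:
∂Y/∂X = 11

∂Y/∂X = 11 > 0 (assuming positive values)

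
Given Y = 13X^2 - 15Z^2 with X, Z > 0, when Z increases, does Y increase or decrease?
Y decreases

Taking the partial derivative:
∂Y/∂Z = -30Z

∂Y/∂Z = -30Z < 0 (assuming positive values)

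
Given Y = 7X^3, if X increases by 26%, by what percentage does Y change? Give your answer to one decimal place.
100.0%

For Y = 7X^3:
If X → X(1 + 0.26)
Then Y → Y · (1 + 0.26)^3
     ≈ Y · 2.0004

Percentage change = ((1 + 0.26)^3 − 1) × 100% ≈ 100.0%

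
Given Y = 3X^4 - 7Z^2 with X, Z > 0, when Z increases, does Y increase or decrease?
Y decreases

Taking the partial derivative:
∂Y/∂Z = -14Z

∂Y/∂Z = -14Z < 0 (assuming positive values)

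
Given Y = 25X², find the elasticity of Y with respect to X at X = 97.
Elasticity = 2

Elasticity = (dY/dX) · (X/Y)

dY/dX = 50·X
At X = 97: dY/dX = 4850, Y = 235225

Elasticity = 4850 · (97 / 235225) = 2

Interpretation: for a small percentage change in X, the percentage change in Y is approximately 2.00 times as large.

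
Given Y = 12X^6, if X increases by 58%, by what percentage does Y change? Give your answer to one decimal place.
1455.8%

For Y = 12X^6:
If X → X(1 + 0.58)
Then Y → Y · (1 + 0.58)^6
     ≈ Y · 15.5576

Percentage change = ((1 + 0.58)^6 − 1) × 100% ≈ 1455.8%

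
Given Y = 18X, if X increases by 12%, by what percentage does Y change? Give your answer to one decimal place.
12.0%

For Y = 18X:
If X → X(1 + 0.12)
Then Y → Y · (1 + 0.12)^1
     = Y · 1.1200

Percentage change = ((1 + 0.12)^1 − 1) × 100% = 12.0%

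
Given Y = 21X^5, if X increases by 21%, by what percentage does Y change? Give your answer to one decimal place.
159.4%

For Y = 21X^5:
If X → X(1 + 0.21)
Then Y → Y · (1 + 0.21)^5
     ≈ Y · 2.5937

Percentage change = ((1 + 0.21)^5 − 1) × 100% ≈ 159.4%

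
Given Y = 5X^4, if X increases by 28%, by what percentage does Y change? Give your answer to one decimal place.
168.4%

For Y = 5X^4:
If X → X(1 + 0.28)
Then Y → Y · (1 + 0.28)^4
     ≈ Y · 2.6844

Percentage change = ((1 + 0.28)^4 − 1) × 100% ≈ 168.4%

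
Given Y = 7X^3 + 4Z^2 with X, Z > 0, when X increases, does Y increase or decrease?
Y increases

Taking the partial derivative:
∂Y/∂X = 21X^2

∂Y/∂X = 21X^2 > 0 (assuming positive values)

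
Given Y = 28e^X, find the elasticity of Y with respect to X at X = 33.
Elasticity = 33

Elasticity = (dY/dX) · (X/Y)

dY/dX = 28·e^X
At X = 33: dY/dX = 28·e^33, Y = 28·e^33

Elasticity = (28·e^33) · (33 / (28·e^33)) = 33

Interpretation: for a small percentage change in X, the percentage change in Y is approximately 33.00 times as large.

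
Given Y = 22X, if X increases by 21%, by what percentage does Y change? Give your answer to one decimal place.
21.0%

For Y = 22X:
If X → X(1 + 0.21)
Then Y → Y · (1 + 0.21)^1
     = Y · 1.2100

Percentage change = ((1 + 0.21)^1 − 1) × 100% = 21.0%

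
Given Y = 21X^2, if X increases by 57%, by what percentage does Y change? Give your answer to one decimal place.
146.5%

For Y = 21X^2:
If X → X(1 + 0.57)
Then Y → Y · (1 + 0.57)^2
     = Y · 2.4649

Percentage change = ((1 + 0.57)^2 − 1) × 100% ≈ 146.5%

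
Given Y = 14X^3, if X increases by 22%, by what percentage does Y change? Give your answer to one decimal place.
81.6%

For Y = 14X^3:
If X → X(1 + 0.22)
Then Y → Y · (1 + 0.22)^3
     ≈ Y · 1.8158

Percentage change = ((1 + 0.22)^3 − 1) × 100% ≈ 81.6%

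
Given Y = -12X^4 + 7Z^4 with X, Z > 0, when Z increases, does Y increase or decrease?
Y increases

Taking the partial derivative:
∂Y/∂Z = 28Z^3

∂Y/∂Z = 28Z^3 > 0 (assuming positive values)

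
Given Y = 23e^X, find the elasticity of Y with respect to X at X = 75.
Elasticity = 75

Elasticity = (dY/dX) · (X/Y)

dY/dX = 23·e^X
At X = 75: dY/dX = 23·e^75, Y = 23·e^75

Elasticity = (23·e^75) · (75 / (23·e^75)) = 75

Interpretation: for a small percentage change in X, the percentage change in Y is approximately 75.00 times as large.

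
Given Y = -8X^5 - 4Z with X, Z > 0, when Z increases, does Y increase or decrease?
Y decreases

Taking the partial derivative:
∂Y/∂Z = -4

∂Y/∂Z = -4 < 0 (assuming positive values)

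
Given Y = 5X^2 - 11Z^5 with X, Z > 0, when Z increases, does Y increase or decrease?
Y decreases

Taking the partial derivative:
∂Y/∂Z = -55Z^4

∂Y/∂Z = -55Z^4 < 0 (assuming positive values)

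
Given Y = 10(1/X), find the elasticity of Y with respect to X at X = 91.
Elasticity = -1

Elasticity = (dY/dX) · (X/Y)

dY/dX = -10/X²
At X = 91: dY/dX = -10/8281, Y = 10/91

Elasticity = (-10/8281) · (91 / (10/91)) = -1

Interpretation: for a small percentage change in X, the percentage change in Y is approximately -1.00 times as large.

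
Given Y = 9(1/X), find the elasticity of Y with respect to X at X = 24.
Elasticity = -1

Elasticity = (dY/dX) · (X/Y)

dY/dX = -9/X²
At X = 24: dY/dX = -1/64, Y = 3/8

Elasticity = (-1/64) · (24 / (3/8)) = -1

Interpretation: for a small percentage change in X, the percentage change in Y is approximately -1.00 times as large.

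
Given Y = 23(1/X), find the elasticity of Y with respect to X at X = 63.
Elasticity = -1

Elasticity = (dY/dX) · (X/Y)

dY/dX = -23/X²
At X = 63: dY/dX = -23/3969, Y = 23/63

Elasticity = (-23/3969) · (63 / (23/63)) = -1

Interpretation: for a small percentage change in X, the percentage change in Y is approximately -1.00 times as large.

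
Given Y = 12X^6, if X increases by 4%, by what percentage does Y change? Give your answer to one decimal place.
26.5%

For Y = 12X^6:
If X → X(1 + 0.04)
Then Y → Y · (1 + 0.04)^6
     ≈ Y · 1.2653

Percentage change = ((1 + 0.04)^6 − 1) × 100% ≈ 26.5%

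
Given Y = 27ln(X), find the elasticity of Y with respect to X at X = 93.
Elasticity = 1/ln(93) ≈ 0.2206

Elasticity = (dY/dX) · (X/Y)

dY/dX = 27/X
At X = 93: dY/dX = 9/31, Y = 27·ln(93)

Elasticity = (9/31) · (93 / (27·ln(93))) = 1/ln(93) ≈ 0.2206

Interpretation: for a small percentage change in X, the percentage change in Y is approximately 0.22 times as large.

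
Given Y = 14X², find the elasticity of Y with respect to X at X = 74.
Elasticity = 2

Elasticity = (dY/dX) · (X/Y)

dY/dX = 28·X
At X = 74: dY/dX = 2072, Y = 76664

Elasticity = 2072 · (74 / 76664) = 2

Interpretation: for a small percentage change in X, the percentage change in Y is approximately 2.00 times as large.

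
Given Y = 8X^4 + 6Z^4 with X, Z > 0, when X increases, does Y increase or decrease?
Y increases

Taking the partial derivative:
∂Y/∂X = 32X^3

∂Y/∂X = 32X^3 > 0 (assuming positive values)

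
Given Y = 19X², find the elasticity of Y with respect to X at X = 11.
Elasticity = 2

Elasticity = (dY/dX) · (X/Y)

dY/dX = 38·X
At X = 11: dY/dX = 418, Y = 2299

Elasticity = 418 · (11 / 2299) = 2

Interpretation: for a small percentage change in X, the percentage change in Y is approximately 2.00 times as large.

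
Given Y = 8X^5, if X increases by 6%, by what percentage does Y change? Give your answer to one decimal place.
33.8%

For Y = 8X^5:
If X → X(1 + 0.06)
Then Y → Y · (1 + 0.06)^5
     ≈ Y · 1.3382

Percentage change = ((1 + 0.06)^5 − 1) × 100% ≈ 33.8%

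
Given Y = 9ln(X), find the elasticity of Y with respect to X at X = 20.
Elasticity = 1/ln(20) ≈ 0.3338

Elasticity = (dY/dX) · (X/Y)

dY/dX = 9/X
At X = 20: dY/dX = 9/20, Y = 9·ln(20)

Elasticity = (9/20) · (20 / (9·ln(20))) = 1/ln(20) ≈ 0.3338

Interpretation: for a small percentage change in X, the percentage change in Y is approximately 0.33 times as large.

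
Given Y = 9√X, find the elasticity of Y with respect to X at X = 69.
Elasticity = 1/2

Elasticity = (dY/dX) · (X/Y)

dY/dX = 9/(2·√X)
At X = 69: dY/dX = 3·√69/46, Y = 9·√69

Elasticity = (3·√69/46) · (69 / (9·√69)) = 1/2

Interpretation: for a small percentage change in X, the percentage change in Y is approximately 0.50 times as large.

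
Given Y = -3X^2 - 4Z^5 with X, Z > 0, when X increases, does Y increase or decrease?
Y decreases

Taking the partial derivative:
∂Y/∂X = -6X

∂Y/∂X = -6X < 0 (assuming positive values)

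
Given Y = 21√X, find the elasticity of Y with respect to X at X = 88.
Elasticity = 1/2

Elasticity = (dY/dX) · (X/Y)

dY/dX = 21/(2·√X)
At X = 88: dY/dX = 21·√22/88, Y = 42·√22

Elasticity = (21·√22/88) · (88 / (42·√22)) = 1/2

Interpretation: for a small percentage change in X, the percentage change in Y is approximately 0.50 times as large.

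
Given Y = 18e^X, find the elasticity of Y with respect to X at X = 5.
Elasticity = 5

Elasticity = (dY/dX) · (X/Y)

dY/dX = 18·e^X
At X = 5: dY/dX = 18·e^5, Y = 18·e^5

Elasticity = (18·e^5) · (5 / (18·e^5)) = 5

Interpretation: for a small percentage change in X, the percentage change in Y is approximately 5.00 times as large.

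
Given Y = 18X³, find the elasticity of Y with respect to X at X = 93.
Elasticity = 3

Elasticity = (dY/dX) · (X/Y)

dY/dX = 54·X²
At X = 93: dY/dX = 467046, Y = 14478426

Elasticity = 467046 · (93 / 14478426) = 3

Interpretation: for a small percentage change in X, the percentage change in Y is approximately 3.00 times as large.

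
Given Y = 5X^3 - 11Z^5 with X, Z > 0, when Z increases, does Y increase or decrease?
Y decreases

Taking the partial derivative:
∂Y/∂Z = -55Z^4

∂Y/∂Z = -55Z^4 < 0 (assuming positive values)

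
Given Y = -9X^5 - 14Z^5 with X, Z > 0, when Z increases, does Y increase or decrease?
Y decreases

Taking the partial derivative:
∂Y/∂Z = -70Z^4

∂Y/∂Z = -70Z^4 < 0 (assuming positive values)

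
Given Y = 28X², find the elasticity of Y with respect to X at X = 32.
Elasticity = 2

Elasticity = (dY/dX) · (X/Y)

dY/dX = 56·X
At X = 32: dY/dX = 1792, Y = 28672

Elasticity = 1792 · (32 / 28672) = 2

Interpretation: for a small percentage change in X, the percentage change in Y is approximately 2.00 times as large.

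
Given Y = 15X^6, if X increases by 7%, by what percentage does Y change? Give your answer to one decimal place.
50.1%

For Y = 15X^6:
If X → X(1 + 0.07)
Then Y → Y · (1 + 0.07)^6
     ≈ Y · 1.5007

Percentage change = ((1 + 0.07)^6 − 1) × 100% ≈ 50.1%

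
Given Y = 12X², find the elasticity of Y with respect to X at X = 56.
Elasticity = 2

Elasticity = (dY/dX) · (X/Y)

dY/dX = 24·X
At X = 56: dY/dX = 1344, Y = 37632

Elasticity = 1344 · (56 / 37632) = 2

Interpretation: for a small percentage change in X, the percentage change in Y is approximately 2.00 times as large.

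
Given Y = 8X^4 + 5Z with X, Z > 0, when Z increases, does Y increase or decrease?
Y increases

Taking the partial derivative:
∂Y/∂Z = 5

∂Y/∂Z = 5 > 0 (assuming positive values)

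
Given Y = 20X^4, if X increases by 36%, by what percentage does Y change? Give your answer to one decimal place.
242.1%

For Y = 20X^4:
If X → X(1 + 0.36)
Then Y → Y · (1 + 0.36)^4
     ≈ Y · 3.4210

Percentage change = ((1 + 0.36)^4 − 1) × 100% ≈ 242.1%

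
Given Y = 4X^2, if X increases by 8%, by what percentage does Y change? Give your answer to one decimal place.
16.6%

For Y = 4X^2:
If X → X(1 + 0.08)
Then Y → Y · (1 + 0.08)^2
     = Y · 1.1664

Percentage change = ((1 + 0.08)^2 − 1) × 100% ≈ 16.6%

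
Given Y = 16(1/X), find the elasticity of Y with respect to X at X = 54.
Elasticity = -1

Elasticity = (dY/dX) · (X/Y)

dY/dX = -16/X²
At X = 54: dY/dX = -4/729, Y = 8/27

Elasticity = (-4/729) · (54 / (8/27)) = -1

Interpretation: for a small percentage change in X, the percentage change in Y is approximately -1.00 times as large.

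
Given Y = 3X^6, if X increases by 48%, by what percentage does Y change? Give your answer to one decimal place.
950.9%

For Y = 3X^6:
If X → X(1 + 0.48)
Then Y → Y · (1 + 0.48)^6
     ≈ Y · 10.5092

Percentage change = ((1 + 0.48)^6 − 1) × 100% ≈ 950.9%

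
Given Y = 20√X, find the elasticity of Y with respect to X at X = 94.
Elasticity = 1/2

Elasticity = (dY/dX) · (X/Y)

dY/dX = 10/√X
At X = 94: dY/dX = 5·√94/47, Y = 20·√94

Elasticity = (5·√94/47) · (94 / (20·√94)) = 1/2

Interpretation: for a small percentage change in X, the percentage change in Y is approximately 0.50 times as large.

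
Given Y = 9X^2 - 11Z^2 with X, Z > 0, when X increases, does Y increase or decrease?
Y increases

Taking the partial derivative:
∂Y/∂X = 18X

∂Y/∂X = 18X > 0 (assuming positive values)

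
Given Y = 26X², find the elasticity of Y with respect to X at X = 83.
Elasticity = 2

Elasticity = (dY/dX) · (X/Y)

dY/dX = 52·X
At X = 83: dY/dX = 4316, Y = 179114

Elasticity = 4316 · (83 / 179114) = 2

Interpretation: for a small percentage change in X, the percentage change in Y is approximately 2.00 times as large.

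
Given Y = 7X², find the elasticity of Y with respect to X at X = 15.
Elasticity = 2

Elasticity = (dY/dX) · (X/Y)

dY/dX = 14·X
At X = 15: dY/dX = 210, Y = 1575

Elasticity = 210 · (15 / 1575) = 2

Interpretation: for a small percentage change in X, the percentage change in Y is approximately 2.00 times as large.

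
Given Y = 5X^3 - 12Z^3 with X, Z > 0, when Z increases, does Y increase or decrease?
Y decreases

Taking the partial derivative:
∂Y/∂Z = -36Z^2

∂Y/∂Z = -36Z^2 < 0 (assuming positive values)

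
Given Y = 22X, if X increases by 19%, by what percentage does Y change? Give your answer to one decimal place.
19.0%

For Y = 22X:
If X → X(1 + 0.19)
Then Y → Y · (1 + 0.19)^1
     = Y · 1.1900

Percentage change = ((1 + 0.19)^1 − 1) × 100% = 19.0%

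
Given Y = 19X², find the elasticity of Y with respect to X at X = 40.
Elasticity = 2

Elasticity = (dY/dX) · (X/Y)

dY/dX = 38·X
At X = 40: dY/dX = 1520, Y = 30400

Elasticity = 1520 · (40 / 30400) = 2

Interpretation: for a small percentage change in X, the percentage change in Y is approximately 2.00 times as large.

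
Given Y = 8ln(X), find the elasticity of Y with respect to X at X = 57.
Elasticity = 1/ln(57) ≈ 0.2473

Elasticity = (dY/dX) · (X/Y)

dY/dX = 8/X
At X = 57: dY/dX = 8/57, Y = 8·ln(57)

Elasticity = (8/57) · (57 / (8·ln(57))) = 1/ln(57) ≈ 0.2473

Interpretation: for a small percentage change in X, the percentage change in Y is approximately 0.25 times as large.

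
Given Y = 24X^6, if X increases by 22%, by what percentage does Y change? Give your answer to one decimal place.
229.7%

For Y = 24X^6:
If X → X(1 + 0.22)
Then Y → Y · (1 + 0.22)^6
     ≈ Y · 3.2973

Percentage change = ((1 + 0.22)^6 − 1) × 100% ≈ 229.7%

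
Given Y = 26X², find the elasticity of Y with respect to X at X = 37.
Elasticity = 2

Elasticity = (dY/dX) · (X/Y)

dY/dX = 52·X
At X = 37: dY/dX = 1924, Y = 35594

Elasticity = 1924 · (37 / 35594) = 2

Interpretation: for a small percentage change in X, the percentage change in Y is approximately 2.00 times as large.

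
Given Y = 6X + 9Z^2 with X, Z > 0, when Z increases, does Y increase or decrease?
Y increases

Taking the partial derivative:
∂Y/∂Z = 18Z

∂Y/∂Z = 18Z > 0 (assuming positive values)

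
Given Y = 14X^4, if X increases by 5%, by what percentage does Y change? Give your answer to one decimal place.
21.6%

For Y = 14X^4:
If X → X(1 + 0.05)
Then Y → Y · (1 + 0.05)^4
     ≈ Y · 1.2155

Percentage change = ((1 + 0.05)^4 − 1) × 100% ≈ 21.6%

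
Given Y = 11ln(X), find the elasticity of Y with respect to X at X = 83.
Elasticity = 1/ln(83) ≈ 0.2263

Elasticity = (dY/dX) · (X/Y)

dY/dX = 11/X
At X = 83: dY/dX = 11/83, Y = 11·ln(83)

Elasticity = (11/83) · (83 / (11·ln(83))) = 1/ln(83) ≈ 0.2263

Interpretation: for a small percentage change in X, the percentage change in Y is approximately 0.23 times as large.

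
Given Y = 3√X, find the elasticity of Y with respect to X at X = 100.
Elasticity = 1/2

Elasticity = (dY/dX) · (X/Y)

dY/dX = 3/(2·√X)
At X = 100: dY/dX = 3/20, Y = 30

Elasticity = (3/20) · (100 / 30) = 1/2

Interpretation: for a small percentage change in X, the percentage change in Y is approximately 0.50 times as large.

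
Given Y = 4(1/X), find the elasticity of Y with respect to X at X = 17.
Elasticity = -1

Elasticity = (dY/dX) · (X/Y)

dY/dX = -4/X²
At X = 17: dY/dX = -4/289, Y = 4/17

Elasticity = (-4/289) · (17 / (4/17)) = -1

Interpretation: for a small percentage change in X, the percentage change in Y is approximately -1.00 times as large.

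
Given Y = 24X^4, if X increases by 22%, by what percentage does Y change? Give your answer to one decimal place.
121.5%

For Y = 24X^4:
If X → X(1 + 0.22)
Then Y → Y · (1 + 0.22)^4
     ≈ Y · 2.2153

Percentage change = ((1 + 0.22)^4 − 1) × 100% ≈ 121.5%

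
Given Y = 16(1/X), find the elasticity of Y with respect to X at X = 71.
Elasticity = -1

Elasticity = (dY/dX) · (X/Y)

dY/dX = -16/X²
At X = 71: dY/dX = -16/5041, Y = 16/71

Elasticity = (-16/5041) · (71 / (16/71)) = -1

Interpretation: for a small percentage change in X, the percentage change in Y is approximately -1.00 times as large.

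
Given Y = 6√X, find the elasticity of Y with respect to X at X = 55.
Elasticity = 1/2

Elasticity = (dY/dX) · (X/Y)

dY/dX = 3/√X
At X = 55: dY/dX = 3·√55/55, Y = 6·√55

Elasticity = (3·√55/55) · (55 / (6·√55)) = 1/2

Interpretation: for a small percentage change in X, the percentage change in Y is approximately 0.50 times as large.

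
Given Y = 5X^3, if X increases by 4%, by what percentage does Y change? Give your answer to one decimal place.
12.5%

For Y = 5X^3:
If X → X(1 + 0.04)
Then Y → Y · (1 + 0.04)^3
     ≈ Y · 1.1249

Percentage change = ((1 + 0.04)^3 − 1) × 100% ≈ 12.5%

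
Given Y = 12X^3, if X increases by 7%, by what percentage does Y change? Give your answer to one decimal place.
22.5%

For Y = 12X^3:
If X → X(1 + 0.07)
Then Y → Y · (1 + 0.07)^3
     ≈ Y · 1.2250

Percentage change = ((1 + 0.07)^3 − 1) × 100% ≈ 22.5%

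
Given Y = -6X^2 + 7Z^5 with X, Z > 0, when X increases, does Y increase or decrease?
Y decreases

Taking the partial derivative:
∂Y/∂X = -12X

∂Y/∂X = -12X < 0 (assuming positive values)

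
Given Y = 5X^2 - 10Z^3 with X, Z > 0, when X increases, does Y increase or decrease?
Y increases

Taking the partial derivative:
∂Y/∂X = 10X

∂Y/∂X = 10X > 0 (assuming positive values)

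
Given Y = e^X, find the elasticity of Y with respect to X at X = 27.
Elasticity = 27

Elasticity = (dY/dX) · (X/Y)

dY/dX = e^X
At X = 27: dY/dX = e^27, Y = e^27

Elasticity = (e^27) · (27 / (e^27)) = 27

Interpretation: for a small percentage change in X, the percentage change in Y is approximately 27.00 times as large.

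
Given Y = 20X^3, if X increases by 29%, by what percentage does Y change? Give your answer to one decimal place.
114.7%

For Y = 20X^3:
If X → X(1 + 0.29)
Then Y → Y · (1 + 0.29)^3
     ≈ Y · 2.1467

Percentage change = ((1 + 0.29)^3 − 1) × 100% ≈ 114.7%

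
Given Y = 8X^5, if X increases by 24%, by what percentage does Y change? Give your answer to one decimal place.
193.2%

For Y = 8X^5:
If X → X(1 + 0.24)
Then Y → Y · (1 + 0.24)^5
     ≈ Y · 2.9316

Percentage change = ((1 + 0.24)^5 − 1) × 100% ≈ 193.2%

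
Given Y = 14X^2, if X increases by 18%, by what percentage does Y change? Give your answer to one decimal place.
39.2%

For Y = 14X^2:
If X → X(1 + 0.18)
Then Y → Y · (1 + 0.18)^2
     = Y · 1.3924

Percentage change = ((1 + 0.18)^2 − 1) × 100% ≈ 39.2%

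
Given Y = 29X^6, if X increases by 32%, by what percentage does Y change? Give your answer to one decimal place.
429.0%

For Y = 29X^6:
If X → X(1 + 0.32)
Then Y → Y · (1 + 0.32)^6
     ≈ Y · 5.2899

Percentage change = ((1 + 0.32)^6 − 1) × 100% ≈ 429.0%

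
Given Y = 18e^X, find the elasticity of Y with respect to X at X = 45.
Elasticity = 45

Elasticity = (dY/dX) · (X/Y)

dY/dX = 18·e^X
At X = 45: dY/dX = 18·e^45, Y = 18·e^45

Elasticity = (18·e^45) · (45 / (18·e^45)) = 45

Interpretation: for a small percentage change in X, the percentage change in Y is approximately 45.00 times as large.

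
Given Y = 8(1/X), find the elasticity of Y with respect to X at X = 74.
Elasticity = -1

Elasticity = (dY/dX) · (X/Y)

dY/dX = -8/X²
At X = 74: dY/dX = -2/1369, Y = 4/37

Elasticity = (-2/1369) · (74 / (4/37)) = -1

Interpretation: for a small percentage change in X, the percentage change in Y is approximately -1.00 times as large.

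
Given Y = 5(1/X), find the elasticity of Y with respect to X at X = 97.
Elasticity = -1

Elasticity = (dY/dX) · (X/Y)

dY/dX = -5/X²
At X = 97: dY/dX = -5/9409, Y = 5/97

Elasticity = (-5/9409) · (97 / (5/97)) = -1

Interpretation: for a small percentage change in X, the percentage change in Y is approximately -1.00 times as large.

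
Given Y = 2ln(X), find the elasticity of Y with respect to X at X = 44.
Elasticity = 1/ln(44) ≈ 0.2643

Elasticity = (dY/dX) · (X/Y)

dY/dX = 2/X
At X = 44: dY/dX = 1/22, Y = 2·ln(44)

Elasticity = (1/22) · (44 / (2·ln(44))) = 1/ln(44) ≈ 0.2643

Interpretation: for a small percentage change in X, the percentage change in Y is approximately 0.26 times as large.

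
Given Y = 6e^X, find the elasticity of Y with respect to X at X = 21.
Elasticity = 21

Elasticity = (dY/dX) · (X/Y)

dY/dX = 6·e^X
At X = 21: dY/dX = 6·e^21, Y = 6·e^21

Elasticity = (6·e^21) · (21 / (6·e^21)) = 21

Interpretation: for a small percentage change in X, the percentage change in Y is approximately 21.00 times as large.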